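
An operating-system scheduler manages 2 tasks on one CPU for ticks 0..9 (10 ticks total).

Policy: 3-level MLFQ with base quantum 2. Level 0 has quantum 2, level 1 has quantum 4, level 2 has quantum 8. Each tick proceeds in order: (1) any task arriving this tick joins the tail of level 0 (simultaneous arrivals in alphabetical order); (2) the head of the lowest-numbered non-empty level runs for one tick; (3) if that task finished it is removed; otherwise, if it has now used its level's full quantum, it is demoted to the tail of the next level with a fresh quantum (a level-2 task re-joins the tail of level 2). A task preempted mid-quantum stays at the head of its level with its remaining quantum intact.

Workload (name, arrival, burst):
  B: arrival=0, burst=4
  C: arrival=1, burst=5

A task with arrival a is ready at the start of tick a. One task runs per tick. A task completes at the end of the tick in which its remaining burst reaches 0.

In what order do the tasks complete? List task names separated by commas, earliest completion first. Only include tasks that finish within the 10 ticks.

completion order = B, C

t=0: L0/L1/L2 = B/-/- → run B
t=1: L0/L1/L2 = BC/-/- → run B
t=2: L0/L1/L2 = C/B/- → run C
t=3: L0/L1/L2 = C/B/- → run C
t=4: L0/L1/L2 = -/BC/- → run B
t=5: L0/L1/L2 = -/BC/- → run B
t=6: L0/L1/L2 = -/C/- → run C
t=7: L0/L1/L2 = -/C/- → run C
t=8: L0/L1/L2 = -/C/- → run C
t=9: (idle)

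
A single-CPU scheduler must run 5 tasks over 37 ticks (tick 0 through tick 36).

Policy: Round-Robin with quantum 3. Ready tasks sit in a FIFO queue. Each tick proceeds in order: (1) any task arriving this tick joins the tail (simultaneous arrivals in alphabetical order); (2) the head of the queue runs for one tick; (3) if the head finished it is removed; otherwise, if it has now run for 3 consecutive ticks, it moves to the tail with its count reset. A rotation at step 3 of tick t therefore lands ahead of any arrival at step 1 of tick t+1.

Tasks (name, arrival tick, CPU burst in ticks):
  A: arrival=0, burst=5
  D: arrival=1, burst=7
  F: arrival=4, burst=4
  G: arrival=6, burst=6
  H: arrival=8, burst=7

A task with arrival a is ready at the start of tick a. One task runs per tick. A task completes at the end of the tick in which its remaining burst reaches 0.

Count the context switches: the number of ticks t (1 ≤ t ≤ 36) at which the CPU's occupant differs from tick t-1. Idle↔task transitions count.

context switches = 11

t=0: queue=[A] q_used=0 → run A
t=1: queue=[A,D] q_used=1 → run A
t=2: queue=[A,D] q_used=2 → run A
t=3: queue=[D,A] q_used=0 → run D
t=4: queue=[D,A,F] q_used=1 → run D
t=5: queue=[D,A,F] q_used=2 → run D
t=6: queue=[A,F,D,G] q_used=0 → run A
t=7: queue=[A,F,D,G] q_used=1 → run A
t=8: queue=[F,D,G,H] q_used=0 → run F
t=9: queue=[F,D,G,H] q_used=1 → run F
t=10: queue=[F,D,G,H] q_used=2 → run F
t=11: queue=[D,G,H,F] q_used=0 → run D
t=12: queue=[D,G,H,F] q_used=1 → run D
t=13: queue=[D,G,H,F] q_used=2 → run D
t=14: queue=[G,H,F,D] q_used=0 → run G
t=15: queue=[G,H,F,D] q_used=1 → run G
t=16: queue=[G,H,F,D] q_used=2 → run G
t=17: queue=[H,F,D,G] q_used=0 → run H
t=18: queue=[H,F,D,G] q_used=1 → run H
t=19: queue=[H,F,D,G] q_used=2 → run H
t=20: queue=[F,D,G,H] q_used=0 → run F
t=21: queue=[D,G,H] q_used=0 → run D
t=22: queue=[G,H] q_used=0 → run G
t=23: queue=[G,H] q_used=1 → run G
t=24: queue=[G,H] q_used=2 → run G
t=25: queue=[H] q_used=0 → run H
t=26: queue=[H] q_used=1 → run H
t=27: queue=[H] q_used=2 → run H
t=28: queue=[H] q_used=0 → run H
t=29: (idle)
t=30: (idle)
t=31: (idle)
t=32: (idle)
t=33: (idle)
t=34: (idle)
t=35: (idle)
t=36: (idle)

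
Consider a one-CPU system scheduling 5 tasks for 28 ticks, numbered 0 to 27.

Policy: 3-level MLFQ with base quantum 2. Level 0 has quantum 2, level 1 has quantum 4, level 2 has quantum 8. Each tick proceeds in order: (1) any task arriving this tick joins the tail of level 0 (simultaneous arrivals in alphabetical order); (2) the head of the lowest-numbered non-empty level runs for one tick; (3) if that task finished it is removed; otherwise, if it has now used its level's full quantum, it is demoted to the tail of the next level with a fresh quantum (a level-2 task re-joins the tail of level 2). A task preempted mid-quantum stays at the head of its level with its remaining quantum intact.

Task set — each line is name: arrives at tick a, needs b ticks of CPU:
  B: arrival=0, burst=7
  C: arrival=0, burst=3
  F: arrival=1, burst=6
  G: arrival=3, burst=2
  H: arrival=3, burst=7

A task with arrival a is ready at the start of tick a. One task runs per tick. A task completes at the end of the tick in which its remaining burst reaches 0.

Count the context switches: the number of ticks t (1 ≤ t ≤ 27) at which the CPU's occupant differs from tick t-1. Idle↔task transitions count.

context switches = 11

t=0: L0/L1/L2 = BC/-/- → run B
t=1: L0/L1/L2 = BCF/-/- → run B
t=2: L0/L1/L2 = CF/B/- → run C
t=3: L0/L1/L2 = CFGH/B/- → run C
t=4: L0/L1/L2 = FGH/BC/- → run F
t=5: L0/L1/L2 = FGH/BC/- → run F
t=6: L0/L1/L2 = GH/BCF/- → run G
t=7: L0/L1/L2 = GH/BCF/- → run G
t=8: L0/L1/L2 = H/BCF/- → run H
t=9: L0/L1/L2 = H/BCF/- → run H
t=10: L0/L1/L2 = -/BCFH/- → run B
t=11: L0/L1/L2 = -/BCFH/- → run B
t=12: L0/L1/L2 = -/BCFH/- → run B
t=13: L0/L1/L2 = -/BCFH/- → run B
t=14: L0/L1/L2 = -/CFH/B → run C
t=15: L0/L1/L2 = -/FH/B → run F
t=16: L0/L1/L2 = -/FH/B → run F
t=17: L0/L1/L2 = -/FH/B → run F
t=18: L0/L1/L2 = -/FH/B → run F
t=19: L0/L1/L2 = -/H/B → run H
t=20: L0/L1/L2 = -/H/B → run H
t=21: L0/L1/L2 = -/H/B → run H
t=22: L0/L1/L2 = -/H/B → run H
t=23: L0/L1/L2 = -/-/BH → run B
t=24: L0/L1/L2 = -/-/H → run H
t=25: (idle)
t=26: (idle)
t=27: (idle)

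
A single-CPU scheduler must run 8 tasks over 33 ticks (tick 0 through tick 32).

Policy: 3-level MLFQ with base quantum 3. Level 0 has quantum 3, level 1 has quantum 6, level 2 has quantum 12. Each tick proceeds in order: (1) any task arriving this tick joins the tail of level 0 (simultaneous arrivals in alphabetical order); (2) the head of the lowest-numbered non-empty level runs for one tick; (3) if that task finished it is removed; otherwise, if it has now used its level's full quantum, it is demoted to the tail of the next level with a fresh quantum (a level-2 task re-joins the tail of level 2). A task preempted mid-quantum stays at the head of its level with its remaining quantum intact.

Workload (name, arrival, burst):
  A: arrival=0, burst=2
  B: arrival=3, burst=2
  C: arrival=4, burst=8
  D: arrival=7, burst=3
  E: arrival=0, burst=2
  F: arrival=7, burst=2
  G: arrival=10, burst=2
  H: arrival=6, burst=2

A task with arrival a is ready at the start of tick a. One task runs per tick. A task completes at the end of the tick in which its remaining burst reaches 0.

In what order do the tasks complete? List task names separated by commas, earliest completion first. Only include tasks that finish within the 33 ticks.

completion order = A, E, B, H, D, F, G, C

t=0: L0/L1/L2 = AE/-/- → run A
t=1: L0/L1/L2 = AE/-/- → run A
t=2: L0/L1/L2 = E/-/- → run E
t=3: L0/L1/L2 = EB/-/- → run E
t=4: L0/L1/L2 = BC/-/- → run B
t=5: L0/L1/L2 = BC/-/- → run B
t=6: L0/L1/L2 = CH/-/- → run C
t=7: L0/L1/L2 = CHDF/-/- → run C
t=8: L0/L1/L2 = CHDF/-/- → run C
t=9: L0/L1/L2 = HDF/C/- → run H
t=10: L0/L1/L2 = HDFG/C/- → run H
t=11: L0/L1/L2 = DFG/C/- → run D
t=12: L0/L1/L2 = DFG/C/- → run D
t=13: L0/L1/L2 = DFG/C/- → run D
t=14: L0/L1/L2 = FG/C/- → run F
t=15: L0/L1/L2 = FG/C/- → run F
t=16: L0/L1/L2 = G/C/- → run G
t=17: L0/L1/L2 = G/C/- → run G
t=18: L0/L1/L2 = -/C/- → run C
t=19: L0/L1/L2 = -/C/- → run C
t=20: L0/L1/L2 = -/C/- → run C
t=21: L0/L1/L2 = -/C/- → run C
t=22: L0/L1/L2 = -/C/- → run C
t=23: (idle)
t=24: (idle)
t=25: (idle)
t=26: (idle)
t=27: (idle)
t=28: (idle)
t=29: (idle)
t=30: (idle)
t=31: (idle)
t=32: (idle)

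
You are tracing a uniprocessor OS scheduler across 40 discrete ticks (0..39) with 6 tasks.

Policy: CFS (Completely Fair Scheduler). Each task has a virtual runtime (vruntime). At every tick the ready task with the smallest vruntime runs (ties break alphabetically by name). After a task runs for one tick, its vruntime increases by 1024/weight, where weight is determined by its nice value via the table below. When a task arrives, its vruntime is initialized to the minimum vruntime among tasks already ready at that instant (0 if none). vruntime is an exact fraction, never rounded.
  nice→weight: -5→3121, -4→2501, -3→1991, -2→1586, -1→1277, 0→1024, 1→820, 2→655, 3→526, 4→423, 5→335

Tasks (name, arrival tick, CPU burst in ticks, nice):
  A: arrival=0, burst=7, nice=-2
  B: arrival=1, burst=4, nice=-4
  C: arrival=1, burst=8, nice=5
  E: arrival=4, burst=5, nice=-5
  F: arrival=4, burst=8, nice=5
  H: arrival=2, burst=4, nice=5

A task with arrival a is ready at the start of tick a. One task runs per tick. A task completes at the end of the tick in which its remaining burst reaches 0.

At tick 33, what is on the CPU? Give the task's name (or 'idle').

t=0: vr[A=0] → run A
t=1: vr[A=512/793 B=512/793 C=512/793] → run A
t=2: vr[A=1024/793 B=512/793 C=512/793 H=512/793] → run B
t=3: vr[A=1024/793 B=34304/32513 C=512/793 H=512/793] → run C
t=4: vr[A=1024/793 B=34304/32513 C=983552/265655 E=512/793 F=512/793 H=512/793] → run E
t=5: vr[A=1024/793 B=34304/32513 C=983552/265655 E=2409984/2474953 F=512/793 H=512/793] → run F
t=6: vr[A=1024/793 B=34304/32513 C=983552/265655 E=2409984/2474953 F=983552/265655 H=512/793] → run H
t=7: vr[A=1024/793 B=34304/32513 C=983552/265655 E=2409984/2474953 F=983552/265655 H=983552/265655] → run E
t=8: vr[A=1024/793 B=34304/32513 C=983552/265655 E=3222016/2474953 F=983552/265655 H=983552/265655] → run B
t=9: vr[A=1024/793 B=47616/32513 C=983552/265655 E=3222016/2474953 F=983552/265655 H=983552/265655] → run A
t=10: vr[A=1536/793 B=47616/32513 C=983552/265655 E=3222016/2474953 F=983552/265655 H=983552/265655] → run E
t=11: vr[A=1536/793 B=47616/32513 C=983552/265655 E=4034048/2474953 F=983552/265655 H=983552/265655] → run B
t=12: vr[A=1536/793 B=60928/32513 C=983552/265655 E=4034048/2474953 F=983552/265655 H=983552/265655] → run E
t=13: vr[A=1536/793 B=60928/32513 C=983552/265655 E=4846080/2474953 F=983552/265655 H=983552/265655] → run B
t=14: vr[A=1536/793 C=983552/265655 E=4846080/2474953 F=983552/265655 H=983552/265655] → run A
t=15: vr[A=2048/793 C=983552/265655 E=4846080/2474953 F=983552/265655 H=983552/265655] → run E
t=16: vr[A=2048/793 C=983552/265655 F=983552/265655 H=983552/265655] → run A
t=17: vr[A=2560/793 C=983552/265655 F=983552/265655 H=983552/265655] → run A
t=18: vr[A=3072/793 C=983552/265655 F=983552/265655 H=983552/265655] → run C
t=19: vr[A=3072/793 C=1795584/265655 F=983552/265655 H=983552/265655] → run F
t=20: vr[A=3072/793 C=1795584/265655 F=1795584/265655 H=983552/265655] → run H
t=21: vr[A=3072/793 C=1795584/265655 F=1795584/265655 H=1795584/265655] → run A
t=22: vr[C=1795584/265655 F=1795584/265655 H=1795584/265655] → run C
t=23: vr[C=2607616/265655 F=1795584/265655 H=1795584/265655] → run F
t=24: vr[C=2607616/265655 F=2607616/265655 H=1795584/265655] → run H
t=25: vr[C=2607616/265655 F=2607616/265655 H=2607616/265655] → run C
t=26: vr[C=3419648/265655 F=2607616/265655 H=2607616/265655] → run F
t=27: vr[C=3419648/265655 F=3419648/265655 H=2607616/265655] → run H
t=28: vr[C=3419648/265655 F=3419648/265655] → run C
t=29: vr[C=846336/53131 F=3419648/265655] → run F
t=30: vr[C=846336/53131 F=846336/53131] → run C
t=31: vr[C=5043712/265655 F=846336/53131] → run F
t=32: vr[C=5043712/265655 F=5043712/265655] → run C
t=33: vr[C=5855744/265655 F=5043712/265655] → run F
t=34: vr[C=5855744/265655 F=5855744/265655] → run C
t=35: vr[F=5855744/265655] → run F
t=36: (idle)
t=37: (idle)
t=38: (idle)
t=39: (idle)

running at tick 33 = F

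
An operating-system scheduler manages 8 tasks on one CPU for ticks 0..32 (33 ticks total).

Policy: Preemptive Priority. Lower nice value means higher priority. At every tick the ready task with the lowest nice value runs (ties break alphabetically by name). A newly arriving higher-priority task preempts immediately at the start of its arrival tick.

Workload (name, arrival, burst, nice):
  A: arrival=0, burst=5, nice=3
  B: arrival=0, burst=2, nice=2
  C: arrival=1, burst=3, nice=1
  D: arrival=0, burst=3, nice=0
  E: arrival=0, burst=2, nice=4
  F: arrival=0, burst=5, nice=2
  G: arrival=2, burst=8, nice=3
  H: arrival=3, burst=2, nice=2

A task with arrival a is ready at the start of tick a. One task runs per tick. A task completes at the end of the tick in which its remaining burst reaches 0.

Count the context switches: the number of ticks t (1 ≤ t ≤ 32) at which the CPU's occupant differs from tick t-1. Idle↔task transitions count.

context switches = 8

t=0: ready={A,B,D,E,F} → run D
t=1: ready={A,B,C,D,E,F} → run D
t=2: ready={A,B,C,D,E,F,G} → run D
t=3: ready={A,B,C,E,F,G,H} → run C
t=4: ready={A,B,C,E,F,G,H} → run C
t=5: ready={A,B,C,E,F,G,H} → run C
t=6: ready={A,B,E,F,G,H} → run B
t=7: ready={A,B,E,F,G,H} → run B
t=8: ready={A,E,F,G,H} → run F
t=9: ready={A,E,F,G,H} → run F
t=10: ready={A,E,F,G,H} → run F
t=11: ready={A,E,F,G,H} → run F
t=12: ready={A,E,F,G,H} → run F
t=13: ready={A,E,G,H} → run H
t=14: ready={A,E,G,H} → run H
t=15: ready={A,E,G} → run A
t=16: ready={A,E,G} → run A
t=17: ready={A,E,G} → run A
t=18: ready={A,E,G} → run A
t=19: ready={A,E,G} → run A
t=20: ready={E,G} → run G
t=21: ready={E,G} → run G
t=22: ready={E,G} → run G
t=23: ready={E,G} → run G
t=24: ready={E,G} → run G
t=25: ready={E,G} → run G
t=26: ready={E,G} → run G
t=27: ready={E,G} → run G
t=28: ready={E} → run E
t=29: ready={E} → run E
t=30: (idle)
t=31: (idle)
t=32: (idle)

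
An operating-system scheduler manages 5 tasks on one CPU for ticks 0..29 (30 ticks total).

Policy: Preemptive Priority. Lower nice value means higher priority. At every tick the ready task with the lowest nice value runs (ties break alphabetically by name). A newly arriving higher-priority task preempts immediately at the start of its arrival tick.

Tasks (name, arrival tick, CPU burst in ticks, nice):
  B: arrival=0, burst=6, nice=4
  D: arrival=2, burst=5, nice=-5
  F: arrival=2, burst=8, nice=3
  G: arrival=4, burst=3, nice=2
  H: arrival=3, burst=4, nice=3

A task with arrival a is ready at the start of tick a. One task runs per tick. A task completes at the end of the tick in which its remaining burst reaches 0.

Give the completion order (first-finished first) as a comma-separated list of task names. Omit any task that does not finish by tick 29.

completion order = D, G, F, H, B

t=0: ready={B} → run B
t=1: ready={B} → run B
t=2: ready={B,D,F} → run D
t=3: ready={B,D,F,H} → run D
t=4: ready={B,D,F,G,H} → run D
t=5: ready={B,D,F,G,H} → run D
t=6: ready={B,D,F,G,H} → run D
t=7: ready={B,F,G,H} → run G
t=8: ready={B,F,G,H} → run G
t=9: ready={B,F,G,H} → run G
t=10: ready={B,F,H} → run F
t=11: ready={B,F,H} → run F
t=12: ready={B,F,H} → run F
t=13: ready={B,F,H} → run F
t=14: ready={B,F,H} → run F
t=15: ready={B,F,H} → run F
t=16: ready={B,F,H} → run F
t=17: ready={B,F,H} → run F
t=18: ready={B,H} → run H
t=19: ready={B,H} → run H
t=20: ready={B,H} → run H
t=21: ready={B,H} → run H
t=22: ready={B} → run B
t=23: ready={B} → run B
t=24: ready={B} → run B
t=25: ready={B} → run B
t=26: (idle)
t=27: (idle)
t=28: (idle)
t=29: (idle)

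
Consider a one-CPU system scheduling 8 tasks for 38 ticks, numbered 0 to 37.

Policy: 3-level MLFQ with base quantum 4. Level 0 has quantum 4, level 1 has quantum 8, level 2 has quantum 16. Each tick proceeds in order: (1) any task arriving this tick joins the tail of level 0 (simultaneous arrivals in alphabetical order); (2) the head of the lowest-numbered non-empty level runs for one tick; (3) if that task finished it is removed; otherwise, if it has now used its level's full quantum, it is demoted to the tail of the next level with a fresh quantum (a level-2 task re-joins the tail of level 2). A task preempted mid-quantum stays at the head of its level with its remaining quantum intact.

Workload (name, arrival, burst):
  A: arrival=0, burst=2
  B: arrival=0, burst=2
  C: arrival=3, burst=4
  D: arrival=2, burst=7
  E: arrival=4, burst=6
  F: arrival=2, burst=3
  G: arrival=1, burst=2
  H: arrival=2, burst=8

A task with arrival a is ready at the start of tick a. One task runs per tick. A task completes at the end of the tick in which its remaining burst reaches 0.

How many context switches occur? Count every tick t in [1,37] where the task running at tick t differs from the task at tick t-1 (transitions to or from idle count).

context switches = 11

t=0: L0/L1/L2 = AB/-/- → run A
t=1: L0/L1/L2 = ABG/-/- → run A
t=2: L0/L1/L2 = BGDFH/-/- → run B
t=3: L0/L1/L2 = BGDFHC/-/- → run B
t=4: L0/L1/L2 = GDFHCE/-/- → run G
t=5: L0/L1/L2 = GDFHCE/-/- → run G
t=6: L0/L1/L2 = DFHCE/-/- → run D
t=7: L0/L1/L2 = DFHCE/-/- → run D
t=8: L0/L1/L2 = DFHCE/-/- → run D
t=9: L0/L1/L2 = DFHCE/-/- → run D
t=10: L0/L1/L2 = FHCE/D/- → run F
t=11: L0/L1/L2 = FHCE/D/- → run F
t=12: L0/L1/L2 = FHCE/D/- → run F
t=13: L0/L1/L2 = HCE/D/- → run H
t=14: L0/L1/L2 = HCE/D/- → run H
t=15: L0/L1/L2 = HCE/D/- → run H
t=16: L0/L1/L2 = HCE/D/- → run H
t=17: L0/L1/L2 = CE/DH/- → run C
t=18: L0/L1/L2 = CE/DH/- → run C
t=19: L0/L1/L2 = CE/DH/- → run C
t=20: L0/L1/L2 = CE/DH/- → run C
t=21: L0/L1/L2 = E/DH/- → run E
t=22: L0/L1/L2 = E/DH/- → run E
t=23: L0/L1/L2 = E/DH/- → run E
t=24: L0/L1/L2 = E/DH/- → run E
t=25: L0/L1/L2 = -/DHE/- → run D
t=26: L0/L1/L2 = -/DHE/- → run D
t=27: L0/L1/L2 = -/DHE/- → run D
t=28: L0/L1/L2 = -/HE/- → run H
t=29: L0/L1/L2 = -/HE/- → run H
t=30: L0/L1/L2 = -/HE/- → run H
t=31: L0/L1/L2 = -/HE/- → run H
t=32: L0/L1/L2 = -/E/- → run E
t=33: L0/L1/L2 = -/E/- → run E
t=34: (idle)
t=35: (idle)
t=36: (idle)
t=37: (idle)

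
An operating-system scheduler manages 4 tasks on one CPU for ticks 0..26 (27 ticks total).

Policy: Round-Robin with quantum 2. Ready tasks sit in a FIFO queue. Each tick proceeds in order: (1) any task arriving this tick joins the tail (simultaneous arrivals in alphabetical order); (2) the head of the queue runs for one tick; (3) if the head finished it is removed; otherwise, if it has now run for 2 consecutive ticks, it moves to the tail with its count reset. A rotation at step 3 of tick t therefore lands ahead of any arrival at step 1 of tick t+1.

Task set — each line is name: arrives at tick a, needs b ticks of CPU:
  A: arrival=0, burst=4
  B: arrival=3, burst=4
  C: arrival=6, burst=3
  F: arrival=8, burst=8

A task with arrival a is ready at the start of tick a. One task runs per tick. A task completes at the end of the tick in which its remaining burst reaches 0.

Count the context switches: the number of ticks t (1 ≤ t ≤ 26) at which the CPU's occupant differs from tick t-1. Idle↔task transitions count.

context switches = 6

t=0: queue=[A] q_used=0 → run A
t=1: queue=[A] q_used=1 → run A
t=2: queue=[A] q_used=0 → run A
t=3: queue=[A,B] q_used=1 → run A
t=4: queue=[B] q_used=0 → run B
t=5: queue=[B] q_used=1 → run B
t=6: queue=[B,C] q_used=0 → run B
t=7: queue=[B,C] q_used=1 → run B
t=8: queue=[C,F] q_used=0 → run C
t=9: queue=[C,F] q_used=1 → run C
t=10: queue=[F,C] q_used=0 → run F
t=11: queue=[F,C] q_used=1 → run F
t=12: queue=[C,F] q_used=0 → run C
t=13: queue=[F] q_used=0 → run F
t=14: queue=[F] q_used=1 → run F
t=15: queue=[F] q_used=0 → run F
t=16: queue=[F] q_used=1 → run F
t=17: queue=[F] q_used=0 → run F
t=18: queue=[F] q_used=1 → run F
t=19: (idle)
t=20: (idle)
t=21: (idle)
t=22: (idle)
t=23: (idle)
t=24: (idle)
t=25: (idle)
t=26: (idle)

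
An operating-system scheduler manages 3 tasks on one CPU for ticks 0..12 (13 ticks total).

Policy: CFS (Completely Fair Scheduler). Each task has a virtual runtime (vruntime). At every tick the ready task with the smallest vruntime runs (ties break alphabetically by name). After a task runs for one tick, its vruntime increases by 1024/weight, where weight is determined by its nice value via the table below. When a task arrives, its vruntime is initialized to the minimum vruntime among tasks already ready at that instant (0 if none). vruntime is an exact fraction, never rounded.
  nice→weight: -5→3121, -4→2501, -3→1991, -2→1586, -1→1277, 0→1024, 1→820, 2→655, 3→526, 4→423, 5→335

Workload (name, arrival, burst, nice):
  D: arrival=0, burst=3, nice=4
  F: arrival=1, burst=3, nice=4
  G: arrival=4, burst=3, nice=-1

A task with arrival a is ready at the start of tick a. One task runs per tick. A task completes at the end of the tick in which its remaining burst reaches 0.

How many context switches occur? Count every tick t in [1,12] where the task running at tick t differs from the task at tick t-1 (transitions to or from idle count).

t=0: vr[D=0] → run D
t=1: vr[D=1024/423 F=1024/423] → run D
t=2: vr[D=2048/423 F=1024/423] → run F
t=3: vr[D=2048/423 F=2048/423] → run D
t=4: vr[F=2048/423 G=2048/423] → run F
t=5: vr[F=1024/141 G=2048/423] → run G
t=6: vr[F=1024/141 G=3048448/540171] → run G
t=7: vr[F=1024/141 G=3481600/540171] → run G
t=8: vr[F=1024/141] → run F
t=9: (idle)
t=10: (idle)
t=11: (idle)
t=12: (idle)

context switches = 6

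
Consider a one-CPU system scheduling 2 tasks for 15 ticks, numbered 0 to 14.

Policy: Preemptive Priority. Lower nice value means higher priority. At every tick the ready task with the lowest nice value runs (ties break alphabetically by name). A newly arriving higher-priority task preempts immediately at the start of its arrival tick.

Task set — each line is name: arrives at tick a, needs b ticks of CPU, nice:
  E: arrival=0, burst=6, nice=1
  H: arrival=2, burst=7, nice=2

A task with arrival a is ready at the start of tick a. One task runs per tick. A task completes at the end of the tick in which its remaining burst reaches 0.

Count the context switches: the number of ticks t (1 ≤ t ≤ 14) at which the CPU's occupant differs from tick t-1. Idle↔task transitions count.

t=0: ready={E} → run E
t=1: ready={E} → run E
t=2: ready={E,H} → run E
t=3: ready={E,H} → run E
t=4: ready={E,H} → run E
t=5: ready={E,H} → run E
t=6: ready={H} → run H
t=7: ready={H} → run H
t=8: ready={H} → run H
t=9: ready={H} → run H
t=10: ready={H} → run H
t=11: ready={H} → run H
t=12: ready={H} → run H
t=13: (idle)
t=14: (idle)

context switches = 2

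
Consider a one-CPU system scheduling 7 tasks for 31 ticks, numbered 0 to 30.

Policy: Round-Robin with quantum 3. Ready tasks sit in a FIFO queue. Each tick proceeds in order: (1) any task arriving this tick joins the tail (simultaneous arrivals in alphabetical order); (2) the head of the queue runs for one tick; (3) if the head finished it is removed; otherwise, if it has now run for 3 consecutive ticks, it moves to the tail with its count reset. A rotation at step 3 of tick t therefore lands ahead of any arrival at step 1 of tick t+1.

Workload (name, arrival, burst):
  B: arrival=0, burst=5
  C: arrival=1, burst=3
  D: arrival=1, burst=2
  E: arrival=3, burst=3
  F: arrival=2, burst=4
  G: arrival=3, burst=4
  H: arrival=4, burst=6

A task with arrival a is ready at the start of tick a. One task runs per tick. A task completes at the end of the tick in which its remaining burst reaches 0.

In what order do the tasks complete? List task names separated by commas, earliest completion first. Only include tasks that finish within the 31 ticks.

t=0: queue=[B] q_used=0 → run B
t=1: queue=[B,C,D] q_used=1 → run B
t=2: queue=[B,C,D,F] q_used=2 → run B
t=3: queue=[C,D,F,B,E,G] q_used=0 → run C
t=4: queue=[C,D,F,B,E,G,H] q_used=1 → run C
t=5: queue=[C,D,F,B,E,G,H] q_used=2 → run C
t=6: queue=[D,F,B,E,G,H] q_used=0 → run D
t=7: queue=[D,F,B,E,G,H] q_used=1 → run D
t=8: queue=[F,B,E,G,H] q_used=0 → run F
t=9: queue=[F,B,E,G,H] q_used=1 → run F
t=10: queue=[F,B,E,G,H] q_used=2 → run F
t=11: queue=[B,E,G,H,F] q_used=0 → run B
t=12: queue=[B,E,G,H,F] q_used=1 → run B
t=13: queue=[E,G,H,F] q_used=0 → run E
t=14: queue=[E,G,H,F] q_used=1 → run E
t=15: queue=[E,G,H,F] q_used=2 → run E
t=16: queue=[G,H,F] q_used=0 → run G
t=17: queue=[G,H,F] q_used=1 → run G
t=18: queue=[G,H,F] q_used=2 → run G
t=19: queue=[H,F,G] q_used=0 → run H
t=20: queue=[H,F,G] q_used=1 → run H
t=21: queue=[H,F,G] q_used=2 → run H
t=22: queue=[F,G,H] q_used=0 → run F
t=23: queue=[G,H] q_used=0 → run G
t=24: queue=[H] q_used=0 → run H
t=25: queue=[H] q_used=1 → run H
t=26: queue=[H] q_used=2 → run H
t=27: (idle)
t=28: (idle)
t=29: (idle)
t=30: (idle)

completion order = C, D, B, E, F, G, H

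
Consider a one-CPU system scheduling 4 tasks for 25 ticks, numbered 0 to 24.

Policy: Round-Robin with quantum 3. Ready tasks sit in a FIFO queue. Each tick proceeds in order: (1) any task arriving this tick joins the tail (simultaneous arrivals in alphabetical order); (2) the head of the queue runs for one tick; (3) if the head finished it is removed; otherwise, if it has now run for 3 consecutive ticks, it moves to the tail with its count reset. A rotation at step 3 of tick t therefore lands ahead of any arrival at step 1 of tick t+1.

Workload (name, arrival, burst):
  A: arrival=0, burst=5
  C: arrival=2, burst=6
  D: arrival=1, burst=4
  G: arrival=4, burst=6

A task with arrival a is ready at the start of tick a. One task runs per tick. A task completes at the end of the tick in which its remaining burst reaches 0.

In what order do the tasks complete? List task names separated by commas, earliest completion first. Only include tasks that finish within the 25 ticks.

completion order = A, D, C, G

t=0: queue=[A] q_used=0 → run A
t=1: queue=[A,D] q_used=1 → run A
t=2: queue=[A,D,C] q_used=2 → run A
t=3: queue=[D,C,A] q_used=0 → run D
t=4: queue=[D,C,A,G] q_used=1 → run D
t=5: queue=[D,C,A,G] q_used=2 → run D
t=6: queue=[C,A,G,D] q_used=0 → run C
t=7: queue=[C,A,G,D] q_used=1 → run C
t=8: queue=[C,A,G,D] q_used=2 → run C
t=9: queue=[A,G,D,C] q_used=0 → run A
t=10: queue=[A,G,D,C] q_used=1 → run A
t=11: queue=[G,D,C] q_used=0 → run G
t=12: queue=[G,D,C] q_used=1 → run G
t=13: queue=[G,D,C] q_used=2 → run G
t=14: queue=[D,C,G] q_used=0 → run D
t=15: queue=[C,G] q_used=0 → run C
t=16: queue=[C,G] q_used=1 → run C
t=17: queue=[C,G] q_used=2 → run C
t=18: queue=[G] q_used=0 → run G
t=19: queue=[G] q_used=1 → run G
t=20: queue=[G] q_used=2 → run G
t=21: (idle)
t=22: (idle)
t=23: (idle)
t=24: (idle)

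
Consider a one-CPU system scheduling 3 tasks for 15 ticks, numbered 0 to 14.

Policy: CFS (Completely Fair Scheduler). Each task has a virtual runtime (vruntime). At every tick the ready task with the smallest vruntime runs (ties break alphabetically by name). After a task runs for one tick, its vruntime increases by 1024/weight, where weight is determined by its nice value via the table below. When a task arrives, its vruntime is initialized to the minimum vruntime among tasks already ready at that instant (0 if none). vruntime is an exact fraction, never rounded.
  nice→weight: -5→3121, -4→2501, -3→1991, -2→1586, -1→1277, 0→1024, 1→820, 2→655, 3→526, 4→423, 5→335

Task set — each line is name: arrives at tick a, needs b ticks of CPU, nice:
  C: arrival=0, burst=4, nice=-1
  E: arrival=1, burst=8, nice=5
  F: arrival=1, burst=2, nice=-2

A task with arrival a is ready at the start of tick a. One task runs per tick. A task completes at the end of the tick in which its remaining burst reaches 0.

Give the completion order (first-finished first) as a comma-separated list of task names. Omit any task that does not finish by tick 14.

completion order = F, C, E

t=0: vr[C=0] → run C
t=1: vr[C=1024/1277 E=1024/1277 F=1024/1277] → run C
t=2: vr[C=2048/1277 E=1024/1277 F=1024/1277] → run E
t=3: vr[C=2048/1277 E=1650688/427795 F=1024/1277] → run F
t=4: vr[C=2048/1277 E=1650688/427795 F=1465856/1012661] → run F
t=5: vr[C=2048/1277 E=1650688/427795] → run C
t=6: vr[C=3072/1277 E=1650688/427795] → run C
t=7: vr[E=1650688/427795] → run E
t=8: vr[E=2958336/427795] → run E
t=9: vr[E=4265984/427795] → run E
t=10: vr[E=5573632/427795] → run E
t=11: vr[E=1376256/85559] → run E
t=12: vr[E=8188928/427795] → run E
t=13: vr[E=9496576/427795] → run E
t=14: (idle)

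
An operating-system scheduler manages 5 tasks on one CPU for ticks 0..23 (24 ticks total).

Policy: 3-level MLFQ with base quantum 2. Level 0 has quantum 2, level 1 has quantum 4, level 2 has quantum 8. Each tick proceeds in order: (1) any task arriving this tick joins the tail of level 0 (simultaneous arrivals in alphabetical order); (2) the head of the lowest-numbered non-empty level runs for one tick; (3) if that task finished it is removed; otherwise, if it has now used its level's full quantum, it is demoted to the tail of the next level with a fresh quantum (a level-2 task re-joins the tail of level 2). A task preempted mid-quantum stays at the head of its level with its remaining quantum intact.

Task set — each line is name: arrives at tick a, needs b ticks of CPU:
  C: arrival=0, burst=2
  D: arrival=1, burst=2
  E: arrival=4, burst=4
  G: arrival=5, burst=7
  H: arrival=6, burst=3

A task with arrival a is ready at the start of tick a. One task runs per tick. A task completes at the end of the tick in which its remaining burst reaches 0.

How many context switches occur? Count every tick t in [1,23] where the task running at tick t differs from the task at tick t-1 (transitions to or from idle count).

context switches = 9

t=0: L0/L1/L2 = C/-/- → run C
t=1: L0/L1/L2 = CD/-/- → run C
t=2: L0/L1/L2 = D/-/- → run D
t=3: L0/L1/L2 = D/-/- → run D
t=4: L0/L1/L2 = E/-/- → run E
t=5: L0/L1/L2 = EG/-/- → run E
t=6: L0/L1/L2 = GH/E/- → run G
t=7: L0/L1/L2 = GH/E/- → run G
t=8: L0/L1/L2 = H/EG/- → run H
t=9: L0/L1/L2 = H/EG/- → run H
t=10: L0/L1/L2 = -/EGH/- → run E
t=11: L0/L1/L2 = -/EGH/- → run E
t=12: L0/L1/L2 = -/GH/- → run G
t=13: L0/L1/L2 = -/GH/- → run G
t=14: L0/L1/L2 = -/GH/- → run G
t=15: L0/L1/L2 = -/GH/- → run G
t=16: L0/L1/L2 = -/H/G → run H
t=17: L0/L1/L2 = -/-/G → run G
t=18: (idle)
t=19: (idle)
t=20: (idle)
t=21: (idle)
t=22: (idle)
t=23: (idle)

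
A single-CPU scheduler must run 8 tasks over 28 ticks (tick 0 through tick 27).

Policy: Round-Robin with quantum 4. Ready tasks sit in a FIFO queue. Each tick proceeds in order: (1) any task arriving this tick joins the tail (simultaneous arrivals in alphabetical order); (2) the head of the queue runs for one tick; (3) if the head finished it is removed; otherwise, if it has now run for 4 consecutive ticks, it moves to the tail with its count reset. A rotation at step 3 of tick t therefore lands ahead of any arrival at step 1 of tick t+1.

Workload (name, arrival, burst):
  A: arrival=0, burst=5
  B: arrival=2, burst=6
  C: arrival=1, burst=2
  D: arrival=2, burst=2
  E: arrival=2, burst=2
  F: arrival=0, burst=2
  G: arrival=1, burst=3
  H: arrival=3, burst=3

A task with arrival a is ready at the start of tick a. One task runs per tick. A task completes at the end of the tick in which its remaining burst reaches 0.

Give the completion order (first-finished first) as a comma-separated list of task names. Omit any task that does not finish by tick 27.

completion order = F, C, G, D, E, H, A, B

t=0: queue=[A,F] q_used=0 → run A
t=1: queue=[A,F,C,G] q_used=1 → run A
t=2: queue=[A,F,C,G,B,D,E] q_used=2 → run A
t=3: queue=[A,F,C,G,B,D,E,H] q_used=3 → run A
t=4: queue=[F,C,G,B,D,E,H,A] q_used=0 → run F
t=5: queue=[F,C,G,B,D,E,H,A] q_used=1 → run F
t=6: queue=[C,G,B,D,E,H,A] q_used=0 → run C
t=7: queue=[C,G,B,D,E,H,A] q_used=1 → run C
t=8: queue=[G,B,D,E,H,A] q_used=0 → run G
t=9: queue=[G,B,D,E,H,A] q_used=1 → run G
t=10: queue=[G,B,D,E,H,A] q_used=2 → run G
t=11: queue=[B,D,E,H,A] q_used=0 → run B
t=12: queue=[B,D,E,H,A] q_used=1 → run B
t=13: queue=[B,D,E,H,A] q_used=2 → run B
t=14: queue=[B,D,E,H,A] q_used=3 → run B
t=15: queue=[D,E,H,A,B] q_used=0 → run D
t=16: queue=[D,E,H,A,B] q_used=1 → run D
t=17: queue=[E,H,A,B] q_used=0 → run E
t=18: queue=[E,H,A,B] q_used=1 → run E
t=19: queue=[H,A,B] q_used=0 → run H
t=20: queue=[H,A,B] q_used=1 → run H
t=21: queue=[H,A,B] q_used=2 → run H
t=22: queue=[A,B] q_used=0 → run A
t=23: queue=[B] q_used=0 → run B
t=24: queue=[B] q_used=1 → run B
t=25: (idle)
t=26: (idle)
t=27: (idle)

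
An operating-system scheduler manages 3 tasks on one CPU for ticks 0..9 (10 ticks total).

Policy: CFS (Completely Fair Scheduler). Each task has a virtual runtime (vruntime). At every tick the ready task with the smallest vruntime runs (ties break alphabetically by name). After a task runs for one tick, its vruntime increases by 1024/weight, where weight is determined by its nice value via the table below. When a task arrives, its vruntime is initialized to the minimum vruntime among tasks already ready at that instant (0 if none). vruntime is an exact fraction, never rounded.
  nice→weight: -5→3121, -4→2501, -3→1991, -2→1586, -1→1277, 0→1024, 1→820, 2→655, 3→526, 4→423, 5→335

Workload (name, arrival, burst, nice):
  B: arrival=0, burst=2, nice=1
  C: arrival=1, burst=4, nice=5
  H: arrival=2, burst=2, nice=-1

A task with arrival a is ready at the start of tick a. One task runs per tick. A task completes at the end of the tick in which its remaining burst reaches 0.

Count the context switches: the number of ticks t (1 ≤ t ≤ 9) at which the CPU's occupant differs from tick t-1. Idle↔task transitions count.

context switches = 4

t=0: vr[B=0] → run B
t=1: vr[B=256/205 C=256/205] → run B
t=2: vr[C=256/205 H=256/205] → run C
t=3: vr[C=59136/13735 H=256/205] → run H
t=4: vr[C=59136/13735 H=536832/261785] → run H
t=5: vr[C=59136/13735] → run C
t=6: vr[C=20224/2747] → run C
t=7: vr[C=143104/13735] → run C
t=8: (idle)
t=9: (idle)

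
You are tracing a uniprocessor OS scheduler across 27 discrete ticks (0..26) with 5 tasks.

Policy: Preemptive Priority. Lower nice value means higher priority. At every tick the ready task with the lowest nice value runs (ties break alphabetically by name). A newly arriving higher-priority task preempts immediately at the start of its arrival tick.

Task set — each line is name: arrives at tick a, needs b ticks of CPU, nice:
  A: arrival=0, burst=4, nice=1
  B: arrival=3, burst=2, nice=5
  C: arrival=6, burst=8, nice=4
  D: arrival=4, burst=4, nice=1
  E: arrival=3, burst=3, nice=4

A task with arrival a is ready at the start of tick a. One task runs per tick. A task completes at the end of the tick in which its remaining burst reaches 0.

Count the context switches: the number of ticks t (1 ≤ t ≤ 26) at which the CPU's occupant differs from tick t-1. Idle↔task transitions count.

context switches = 5

t=0: ready={A} → run A
t=1: ready={A} → run A
t=2: ready={A} → run A
t=3: ready={A,B,E} → run A
t=4: ready={B,D,E} → run D
t=5: ready={B,D,E} → run D
t=6: ready={B,C,D,E} → run D
t=7: ready={B,C,D,E} → run D
t=8: ready={B,C,E} → run C
t=9: ready={B,C,E} → run C
t=10: ready={B,C,E} → run C
t=11: ready={B,C,E} → run C
t=12: ready={B,C,E} → run C
t=13: ready={B,C,E} → run C
t=14: ready={B,C,E} → run C
t=15: ready={B,C,E} → run C
t=16: ready={B,E} → run E
t=17: ready={B,E} → run E
t=18: ready={B,E} → run E
t=19: ready={B} → run B
t=20: ready={B} → run B
t=21: (idle)
t=22: (idle)
t=23: (idle)
t=24: (idle)
t=25: (idle)
t=26: (idle)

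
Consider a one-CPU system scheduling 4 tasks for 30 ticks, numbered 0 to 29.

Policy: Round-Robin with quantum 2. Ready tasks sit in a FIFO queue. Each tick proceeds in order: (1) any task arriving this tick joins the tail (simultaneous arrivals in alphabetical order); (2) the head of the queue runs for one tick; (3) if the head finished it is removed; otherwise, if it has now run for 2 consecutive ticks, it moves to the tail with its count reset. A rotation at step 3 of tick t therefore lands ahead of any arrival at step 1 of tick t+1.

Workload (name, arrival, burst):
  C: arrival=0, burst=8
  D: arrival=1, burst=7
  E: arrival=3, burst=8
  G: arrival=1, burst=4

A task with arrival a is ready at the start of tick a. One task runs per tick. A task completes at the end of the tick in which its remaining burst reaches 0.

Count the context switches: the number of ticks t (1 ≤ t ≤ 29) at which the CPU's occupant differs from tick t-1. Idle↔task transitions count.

context switches = 14

t=0: queue=[C] q_used=0 → run C
t=1: queue=[C,D,G] q_used=1 → run C
t=2: queue=[D,G,C] q_used=0 → run D
t=3: queue=[D,G,C,E] q_used=1 → run D
t=4: queue=[G,C,E,D] q_used=0 → run G
t=5: queue=[G,C,E,D] q_used=1 → run G
t=6: queue=[C,E,D,G] q_used=0 → run C
t=7: queue=[C,E,D,G] q_used=1 → run C
t=8: queue=[E,D,G,C] q_used=0 → run E
t=9: queue=[E,D,G,C] q_used=1 → run E
t=10: queue=[D,G,C,E] q_used=0 → run D
t=11: queue=[D,G,C,E] q_used=1 → run D
t=12: queue=[G,C,E,D] q_used=0 → run G
t=13: queue=[G,C,E,D] q_used=1 → run G
t=14: queue=[C,E,D] q_used=0 → run C
t=15: queue=[C,E,D] q_used=1 → run C
t=16: queue=[E,D,C] q_used=0 → run E
t=17: queue=[E,D,C] q_used=1 → run E
t=18: queue=[D,C,E] q_used=0 → run D
t=19: queue=[D,C,E] q_used=1 → run D
t=20: queue=[C,E,D] q_used=0 → run C
t=21: queue=[C,E,D] q_used=1 → run C
t=22: queue=[E,D] q_used=0 → run E
t=23: queue=[E,D] q_used=1 → run E
t=24: queue=[D,E] q_used=0 → run D
t=25: queue=[E] q_used=0 → run E
t=26: queue=[E] q_used=1 → run E
t=27: (idle)
t=28: (idle)
t=29: (idle)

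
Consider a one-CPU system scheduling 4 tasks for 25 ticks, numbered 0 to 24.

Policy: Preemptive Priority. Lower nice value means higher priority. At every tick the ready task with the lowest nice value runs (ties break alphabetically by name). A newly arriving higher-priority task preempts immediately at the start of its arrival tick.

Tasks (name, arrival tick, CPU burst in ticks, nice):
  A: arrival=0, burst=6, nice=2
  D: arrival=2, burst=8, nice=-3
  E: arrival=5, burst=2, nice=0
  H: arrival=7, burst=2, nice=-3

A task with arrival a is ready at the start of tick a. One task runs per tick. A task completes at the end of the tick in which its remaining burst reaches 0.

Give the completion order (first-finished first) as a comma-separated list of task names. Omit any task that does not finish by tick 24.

completion order = D, H, E, A

t=0: ready={A} → run A
t=1: ready={A} → run A
t=2: ready={A,D} → run D
t=3: ready={A,D} → run D
t=4: ready={A,D} → run D
t=5: ready={A,D,E} → run D
t=6: ready={A,D,E} → run D
t=7: ready={A,D,E,H} → run D
t=8: ready={A,D,E,H} → run D
t=9: ready={A,D,E,H} → run D
t=10: ready={A,E,H} → run H
t=11: ready={A,E,H} → run H
t=12: ready={A,E} → run E
t=13: ready={A,E} → run E
t=14: ready={A} → run A
t=15: ready={A} → run A
t=16: ready={A} → run A
t=17: ready={A} → run A
t=18: (idle)
t=19: (idle)
t=20: (idle)
t=21: (idle)
t=22: (idle)
t=23: (idle)
t=24: (idle)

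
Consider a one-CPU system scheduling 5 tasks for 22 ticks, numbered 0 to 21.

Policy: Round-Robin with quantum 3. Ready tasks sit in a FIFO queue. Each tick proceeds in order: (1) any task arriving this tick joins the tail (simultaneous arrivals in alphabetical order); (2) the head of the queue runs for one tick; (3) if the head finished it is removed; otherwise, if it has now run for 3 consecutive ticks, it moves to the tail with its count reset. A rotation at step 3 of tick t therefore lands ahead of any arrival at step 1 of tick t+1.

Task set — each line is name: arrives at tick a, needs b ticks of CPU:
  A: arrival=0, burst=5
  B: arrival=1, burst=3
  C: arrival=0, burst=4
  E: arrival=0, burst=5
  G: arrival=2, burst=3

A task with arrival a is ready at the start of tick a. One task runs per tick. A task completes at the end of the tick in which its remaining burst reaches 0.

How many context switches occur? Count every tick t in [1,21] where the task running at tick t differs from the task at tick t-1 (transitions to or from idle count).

context switches = 8

t=0: queue=[A,C,E] q_used=0 → run A
t=1: queue=[A,C,E,B] q_used=1 → run A
t=2: queue=[A,C,E,B,G] q_used=2 → run A
t=3: queue=[C,E,B,G,A] q_used=0 → run C
t=4: queue=[C,E,B,G,A] q_used=1 → run C
t=5: queue=[C,E,B,G,A] q_used=2 → run C
t=6: queue=[E,B,G,A,C] q_used=0 → run E
t=7: queue=[E,B,G,A,C] q_used=1 → run E
t=8: queue=[E,B,G,A,C] q_used=2 → run E
t=9: queue=[B,G,A,C,E] q_used=0 → run B
t=10: queue=[B,G,A,C,E] q_used=1 → run B
t=11: queue=[B,G,A,C,E] q_used=2 → run B
t=12: queue=[G,A,C,E] q_used=0 → run G
t=13: queue=[G,A,C,E] q_used=1 → run G
t=14: queue=[G,A,C,E] q_used=2 → run G
t=15: queue=[A,C,E] q_used=0 → run A
t=16: queue=[A,C,E] q_used=1 → run A
t=17: queue=[C,E] q_used=0 → run C
t=18: queue=[E] q_used=0 → run E
t=19: queue=[E] q_used=1 → run E
t=20: (idle)
t=21: (idle)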